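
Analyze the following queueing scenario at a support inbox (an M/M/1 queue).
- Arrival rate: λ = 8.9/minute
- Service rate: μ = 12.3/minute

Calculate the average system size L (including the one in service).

ρ = λ/μ = 8.9/12.3 = 0.7236
For M/M/1: L = λ/(μ-λ)
L = 8.9/(12.3-8.9) = 8.9/3.40
L = 2.6176 emails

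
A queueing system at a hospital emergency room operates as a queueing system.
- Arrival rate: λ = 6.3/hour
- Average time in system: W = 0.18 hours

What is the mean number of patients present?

Little's Law: L = λW
L = 6.3 × 0.18 = 1.1340 patients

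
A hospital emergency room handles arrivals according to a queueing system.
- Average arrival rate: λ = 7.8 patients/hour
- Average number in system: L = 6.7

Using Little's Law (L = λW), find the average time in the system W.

Little's Law: L = λW, so W = L/λ
W = 6.7/7.8 = 0.8590 hours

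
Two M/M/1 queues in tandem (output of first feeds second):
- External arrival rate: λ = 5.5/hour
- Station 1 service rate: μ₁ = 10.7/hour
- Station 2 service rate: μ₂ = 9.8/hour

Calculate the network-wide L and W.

By Jackson's theorem, each station behaves as independent M/M/1.
Station 1: ρ₁ = 5.5/10.7 = 0.5140, L₁ = ρ₁/(1-ρ₁) = λ/(μ₁-λ) = 5.5/5.20 = 1.0577
Station 2: ρ₂ = 5.5/9.8 = 0.5612, L₂ = ρ₂/(1-ρ₂) = λ/(μ₂-λ) = 5.5/4.30 = 1.2791
Total: L = L₁ + L₂ = 1.0577 + 1.2791 = 2.3368
W = L/λ = 2.3368/5.5 = 0.4249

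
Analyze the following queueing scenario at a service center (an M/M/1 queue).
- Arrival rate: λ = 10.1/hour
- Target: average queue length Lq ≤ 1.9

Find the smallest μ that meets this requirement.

For M/M/1: Lq = λ²/(μ(μ-λ))
Need Lq ≤ 1.9, i.e. μ(μ-λ) ≥ λ²/1.9
μ² - 10.1μ - 102.01/1.9 ≥ 0  →  μ² - 10.1μ - 53.68947 ≥ 0
Quadratic formula (positive root): μ = [λ + √(λ² + 4×53.68947)]/2
Discriminant: 102.01 + 4×53.68947 = 316.7679, √316.7679 = 17.7980
μ ≥ (10.1 + 17.7980)/2 = 13.9490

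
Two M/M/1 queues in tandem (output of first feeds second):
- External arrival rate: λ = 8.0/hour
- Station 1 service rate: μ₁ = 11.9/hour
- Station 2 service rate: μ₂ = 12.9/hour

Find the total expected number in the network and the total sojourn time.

By Jackson's theorem, each station behaves as independent M/M/1.
Station 1: ρ₁ = 8.0/11.9 = 0.6723, L₁ = ρ₁/(1-ρ₁) = λ/(μ₁-λ) = 8.0/3.90 = 2.05128
Station 2: ρ₂ = 8.0/12.9 = 0.6202, L₂ = ρ₂/(1-ρ₂) = λ/(μ₂-λ) = 8.0/4.90 = 1.63265
Total: L = L₁ + L₂ = 2.05128 + 1.63265 = 3.6839
W = L/λ = 3.6839/8.0 = 0.4605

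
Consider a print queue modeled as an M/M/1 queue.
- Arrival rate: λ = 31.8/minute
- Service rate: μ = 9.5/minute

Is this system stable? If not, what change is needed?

Stability requires ρ = λ/(cμ) < 1
ρ = 31.8/(1 × 9.5) = 31.8/9.50 = 3.3474
Since 3.3474 ≥ 1, the system is UNSTABLE.
Queue grows without bound. Need μ > λ = 31.8.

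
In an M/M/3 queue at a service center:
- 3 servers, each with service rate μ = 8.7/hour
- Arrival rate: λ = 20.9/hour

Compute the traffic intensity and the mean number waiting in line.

Traffic intensity: ρ = λ/(cμ) = 20.9/(3×8.7) = 0.8008
Since ρ = 0.8008 < 1, system is stable.
Offered load a = λ/μ = cρ = 20.9/8.7 = 2.4023
P₀ = [ Σₙ₌₀^2 aⁿ/n! + a^3/(3!(1-ρ)) ]⁻¹
Σ = a^0/0! + a^1/1! + a^2/2! = 1.0000 + 2.4023 + 2.8855 = 6.2878
a^3/(3!(1-ρ)) = 13.8638/(6 × 0.199234) = 11.5976
P₀ = 1/(6.2878 + 11.5976) = 0.05591
Lq = P₀·a^3·ρ / (3!(1-ρ)²) = 0.0559116 × 13.8638 × 0.800766 / (6 × 0.0396941) = 2.6062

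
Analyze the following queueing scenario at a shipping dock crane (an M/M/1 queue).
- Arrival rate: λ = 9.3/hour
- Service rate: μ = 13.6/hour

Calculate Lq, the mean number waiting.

ρ = λ/μ = 9.3/13.6 = 0.6838
For M/M/1: Lq = λ²/(μ(μ-λ))
Lq = 86.49/(13.6 × 4.30)
Lq = 1.4790 containers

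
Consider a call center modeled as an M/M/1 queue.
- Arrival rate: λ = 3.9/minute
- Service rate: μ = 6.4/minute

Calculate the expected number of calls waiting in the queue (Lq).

ρ = λ/μ = 3.9/6.4 = 0.6094
For M/M/1: Lq = λ²/(μ(μ-λ))
Lq = 15.21/(6.4 × 2.50)
Lq = 0.9506 calls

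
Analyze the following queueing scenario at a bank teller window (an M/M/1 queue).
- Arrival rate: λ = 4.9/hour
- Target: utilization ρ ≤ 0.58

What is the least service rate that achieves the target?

ρ = λ/μ, so μ = λ/ρ
μ ≥ 4.9/0.58 = 8.4483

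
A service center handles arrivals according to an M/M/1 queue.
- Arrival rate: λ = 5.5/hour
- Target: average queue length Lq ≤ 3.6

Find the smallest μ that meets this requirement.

For M/M/1: Lq = λ²/(μ(μ-λ))
Need Lq ≤ 3.6, i.e. μ(μ-λ) ≥ λ²/3.6
μ² - 5.5μ - 30.25/3.6 ≥ 0  →  μ² - 5.5μ - 8.40278 ≥ 0
Quadratic formula (positive root): μ = [λ + √(λ² + 4×8.40278)]/2
Discriminant: 30.25 + 4×8.40278 = 63.8611, √63.8611 = 7.99131
μ ≥ (5.5 + 7.99131)/2 = 6.7457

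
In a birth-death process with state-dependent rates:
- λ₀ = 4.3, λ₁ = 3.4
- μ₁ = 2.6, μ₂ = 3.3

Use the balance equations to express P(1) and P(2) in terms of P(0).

Balance equations:
State 0: λ₀P₀ = μ₁P₁ → P₁ = (λ₀/μ₁)P₀ = (4.3/2.6)P₀ = 1.6538P₀
State 1: P₂ = (λ₀λ₁)/(μ₁μ₂)P₀ = (4.3×3.4)/(2.6×3.3)P₀ = 1.7040P₀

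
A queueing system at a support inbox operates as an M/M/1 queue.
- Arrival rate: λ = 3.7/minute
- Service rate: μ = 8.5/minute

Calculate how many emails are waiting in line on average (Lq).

ρ = λ/μ = 3.7/8.5 = 0.4353
For M/M/1: Lq = λ²/(μ(μ-λ))
Lq = 13.69/(8.5 × 4.80)
Lq = 0.3355 emails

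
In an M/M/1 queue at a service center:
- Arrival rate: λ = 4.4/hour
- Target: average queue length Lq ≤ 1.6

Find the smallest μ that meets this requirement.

For M/M/1: Lq = λ²/(μ(μ-λ))
Need Lq ≤ 1.6, i.e. μ(μ-λ) ≥ λ²/1.6
μ² - 4.4μ - 19.36/1.6 ≥ 0  →  μ² - 4.4μ - 12.1000 ≥ 0
Quadratic formula (positive root): μ = [λ + √(λ² + 4×12.1000)]/2
Discriminant: 19.36 + 4×12.1000 = 67.7600, √67.7600 = 8.2316
μ ≥ (4.4 + 8.2316)/2 = 6.3158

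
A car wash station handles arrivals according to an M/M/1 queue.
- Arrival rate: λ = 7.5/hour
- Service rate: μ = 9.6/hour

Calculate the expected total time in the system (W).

First, compute utilization: ρ = λ/μ = 7.5/9.6 = 0.7812
For M/M/1: W = 1/(μ-λ)
W = 1/(9.6-7.5) = 1/2.10
W = 0.4762 hours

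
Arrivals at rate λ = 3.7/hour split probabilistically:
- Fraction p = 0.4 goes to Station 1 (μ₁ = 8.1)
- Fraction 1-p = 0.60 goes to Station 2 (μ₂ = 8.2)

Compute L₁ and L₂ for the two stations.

Effective rates: λ₁ = 3.7×0.4 = 1.48, λ₂ = 3.7×0.60 = 2.22
Station 1: ρ₁ = 1.48/8.1 = 0.18272, L₁ = ρ₁/(1-ρ₁) = 0.18272/(1-0.18272) = 0.2236
Station 2: ρ₂ = 2.22/8.2 = 0.2707, L₂ = ρ₂/(1-ρ₂) = 0.2707/(1-0.2707) = 0.3712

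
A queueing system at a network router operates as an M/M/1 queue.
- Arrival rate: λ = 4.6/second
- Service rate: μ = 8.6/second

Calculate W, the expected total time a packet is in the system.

First, compute utilization: ρ = λ/μ = 4.6/8.6 = 0.5349
For M/M/1: W = 1/(μ-λ)
W = 1/(8.6-4.6) = 1/4.00
W = 0.2500 seconds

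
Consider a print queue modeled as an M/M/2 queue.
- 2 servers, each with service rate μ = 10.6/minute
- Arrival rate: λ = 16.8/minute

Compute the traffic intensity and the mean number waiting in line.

Traffic intensity: ρ = λ/(cμ) = 16.8/(2×10.6) = 0.7925
Since ρ = 0.7925 < 1, system is stable.
Offered load a = λ/μ = cρ = 16.8/10.6 = 1.5849
P₀ = [ Σₙ₌₀^1 aⁿ/n! + a^2/(2!(1-ρ)) ]⁻¹
Σ = a^0/0! + a^1/1! = 1.0000 + 1.5849 = 2.5849
a^2/(2!(1-ρ)) = 2.51193/(2 × 0.207547) = 6.0515
P₀ = 1/(2.5849 + 6.0515) = 0.1158
Lq = P₀·a^2·ρ / (2!(1-ρ)²) = 0.115789 × 2.51193 × 0.792453 / (2 × 0.0430758) = 2.6754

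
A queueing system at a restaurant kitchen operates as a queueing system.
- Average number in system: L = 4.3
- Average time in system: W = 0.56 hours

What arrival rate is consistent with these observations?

Little's Law: L = λW, so λ = L/W
λ = 4.3/0.56 = 7.6786 orders/hour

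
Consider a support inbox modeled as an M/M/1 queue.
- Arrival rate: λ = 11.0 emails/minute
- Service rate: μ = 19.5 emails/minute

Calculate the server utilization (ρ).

Server utilization: ρ = λ/μ
ρ = 11.0/19.5 = 0.5641
The server is busy 56.41% of the time.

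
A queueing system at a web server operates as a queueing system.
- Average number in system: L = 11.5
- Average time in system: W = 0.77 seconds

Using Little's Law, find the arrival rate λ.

Little's Law: L = λW, so λ = L/W
λ = 11.5/0.77 = 14.9351 requests/second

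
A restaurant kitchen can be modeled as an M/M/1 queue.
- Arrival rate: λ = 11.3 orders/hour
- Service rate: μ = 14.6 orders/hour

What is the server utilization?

Server utilization: ρ = λ/μ
ρ = 11.3/14.6 = 0.7740
The server is busy 77.40% of the time.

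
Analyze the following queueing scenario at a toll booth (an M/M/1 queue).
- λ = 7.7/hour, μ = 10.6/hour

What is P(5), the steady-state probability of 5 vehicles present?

ρ = λ/μ = 7.7/10.6 = 0.72642
P(n) = (1-ρ)ρⁿ
P(5) = (1-0.72642) × 0.72642^5
P(5) = 0.27358 × 0.20227
P(5) = 0.05534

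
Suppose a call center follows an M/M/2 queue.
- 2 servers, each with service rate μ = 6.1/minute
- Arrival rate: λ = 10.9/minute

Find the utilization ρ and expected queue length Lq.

Traffic intensity: ρ = λ/(cμ) = 10.9/(2×6.1) = 0.8934
Since ρ = 0.8934 < 1, system is stable.
Offered load a = λ/μ = cρ = 10.9/6.1 = 1.7869
P₀ = [ Σₙ₌₀^1 aⁿ/n! + a^2/(2!(1-ρ)) ]⁻¹
Σ = a^0/0! + a^1/1! = 1.0000 + 1.7869 = 2.7869
a^2/(2!(1-ρ)) = 3.192959/(2 × 0.1065574) = 14.9823
P₀ = 1/(2.7869 + 14.9823) = 0.05628
Lq = P₀·a^2·ρ / (2!(1-ρ)²) = 0.0562771 × 3.19296 × 0.893443 / (2 × 0.0113545) = 7.0696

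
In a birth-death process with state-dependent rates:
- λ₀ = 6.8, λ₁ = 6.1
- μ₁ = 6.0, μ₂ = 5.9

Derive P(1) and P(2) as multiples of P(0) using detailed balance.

Balance equations:
State 0: λ₀P₀ = μ₁P₁ → P₁ = (λ₀/μ₁)P₀ = (6.8/6.0)P₀ = 1.1333P₀
State 1: P₂ = (λ₀λ₁)/(μ₁μ₂)P₀ = (6.8×6.1)/(6.0×5.9)P₀ = 1.1718P₀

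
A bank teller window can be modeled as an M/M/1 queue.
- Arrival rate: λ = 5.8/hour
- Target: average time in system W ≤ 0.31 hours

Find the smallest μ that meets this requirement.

For M/M/1: W = 1/(μ-λ)
Need W ≤ 0.31, so 1/(μ-λ) ≤ 0.31
μ - λ ≥ 1/0.31 = 3.2258
μ ≥ 5.8 + 3.2258 = 9.0258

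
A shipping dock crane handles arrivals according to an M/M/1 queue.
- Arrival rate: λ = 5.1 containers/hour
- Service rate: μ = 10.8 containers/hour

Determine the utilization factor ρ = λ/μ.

Server utilization: ρ = λ/μ
ρ = 5.1/10.8 = 0.4722
The server is busy 47.22% of the time.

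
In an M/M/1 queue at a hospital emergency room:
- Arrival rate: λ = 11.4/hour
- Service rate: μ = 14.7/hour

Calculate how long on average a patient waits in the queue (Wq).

First, compute utilization: ρ = λ/μ = 11.4/14.7 = 0.7755
For M/M/1: Wq = λ/(μ(μ-λ))
Wq = 11.4/(14.7 × (14.7-11.4))
Wq = 11.4/(14.7 × 3.30)
Wq = 0.2350 hours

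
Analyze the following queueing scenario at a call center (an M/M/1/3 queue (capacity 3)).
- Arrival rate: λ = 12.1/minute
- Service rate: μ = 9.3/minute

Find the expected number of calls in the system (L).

ρ = λ/μ = 12.1/9.3 = 1.30108
P₀ = (1-ρ)/(1-ρ^(K+1)) = (1-1.30108)/(1-1.30108^4) = -0.3011/-1.8656 = 0.1614
P_K = P₀×ρ^K = 0.16138 × 1.30108^3 = 0.16138 × 2.2025 = 0.3554
L = ρ[1 - (K+1)ρ^K + Kρ^(K+1)] / [(1-ρ)(1-ρ^(K+1))]
L = 1.30108 × (1 - 4×2.20248 + 3×2.86560) / ((1 - 1.30108) × (1 - 2.86560)) = 1.8227 calls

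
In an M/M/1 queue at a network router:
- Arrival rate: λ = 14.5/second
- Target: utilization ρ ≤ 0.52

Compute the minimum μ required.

ρ = λ/μ, so μ = λ/ρ
μ ≥ 14.5/0.52 = 27.8846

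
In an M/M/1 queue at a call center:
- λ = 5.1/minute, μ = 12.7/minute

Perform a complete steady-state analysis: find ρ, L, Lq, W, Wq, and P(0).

Step 1: ρ = λ/μ = 5.1/12.7 = 0.4016
Step 2: L = λ/(μ-λ) = 5.1/7.60 = 0.6711
Step 3: Lq = λ²/(μ(μ-λ)) = 26.01/(12.7×7.60) = 0.2695
Step 4: W = 1/(μ-λ) = 1/7.60 = 0.13158
Step 5: Wq = λ/(μ(μ-λ)) = 5.1/(12.7×7.60) = 0.05284
Step 6: P(0) = 1-ρ = 0.5984
Verify: L = λW = 5.1×0.13158 = 0.6711 ✔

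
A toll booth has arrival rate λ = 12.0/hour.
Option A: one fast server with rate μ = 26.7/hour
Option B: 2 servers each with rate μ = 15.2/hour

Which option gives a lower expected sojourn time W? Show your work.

Option A: single server μ = 26.7 (M/M/1)
  ρ_A = 12.0/26.7 = 0.4494
  W_A = 1/(μ-λ) = 1/(26.7-12.0) = 1/14.70 = 0.06803

Option B: 2 servers μ = 15.2 (M/M/2)
  ρ_B = λ/(cμ) = 12.0/(2×15.2) = 0.3947
  Offered load a = λ/μ = cρ = 12.0/15.2 = 0.7895
  P₀ = [ Σₙ₌₀^1 aⁿ/n! + a^2/(2!(1-ρ)) ]⁻¹
  Σ = a^0/0! + a^1/1! = 1.0000 + 0.7895 = 1.7895
  a^2/(2!(1-ρ)) = 0.6233/(2 × 0.6053) = 0.5149
  P₀ = 1/(1.7895 + 0.5149) = 0.4340
  Lq = P₀·a^2·ρ / (2!(1-ρ)²) = 0.4340 × 0.6233 × 0.3947 / (2 × 0.3663) = 0.1457
  Wq_B = Lq/λ = 0.1457/12.0 = 0.01214
  W_B = Wq_B + 1/μ = 0.01214 + 0.06579 = 0.07793

Since W_A = 0.06803 < W_B = 0.07793, Option A (single fast server) has the shorter time in system.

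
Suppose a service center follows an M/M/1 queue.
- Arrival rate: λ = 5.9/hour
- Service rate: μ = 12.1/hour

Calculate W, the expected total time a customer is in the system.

First, compute utilization: ρ = λ/μ = 5.9/12.1 = 0.4876
For M/M/1: W = 1/(μ-λ)
W = 1/(12.1-5.9) = 1/6.20
W = 0.1613 hours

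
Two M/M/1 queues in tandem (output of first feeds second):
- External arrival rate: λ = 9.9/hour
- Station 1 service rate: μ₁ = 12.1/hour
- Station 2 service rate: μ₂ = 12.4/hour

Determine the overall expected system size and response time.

By Jackson's theorem, each station behaves as independent M/M/1.
Station 1: ρ₁ = 9.9/12.1 = 0.8182, L₁ = ρ₁/(1-ρ₁) = λ/(μ₁-λ) = 9.9/2.20 = 4.5000
Station 2: ρ₂ = 9.9/12.4 = 0.7984, L₂ = ρ₂/(1-ρ₂) = λ/(μ₂-λ) = 9.9/2.50 = 3.9600
Total: L = L₁ + L₂ = 4.5000 + 3.9600 = 8.4600
W = L/λ = 8.4600/9.9 = 0.8545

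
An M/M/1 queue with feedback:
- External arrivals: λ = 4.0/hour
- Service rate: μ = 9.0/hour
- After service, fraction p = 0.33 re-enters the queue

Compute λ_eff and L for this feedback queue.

Effective arrival rate: λ_eff = λ/(1-p) = 4.0/(1-0.33) = 4.0/0.67 = 5.97015
ρ = λ_eff/μ = 5.97015/9.0 = 0.66335
L = ρ/(1-ρ) = 0.66335/(1-0.66335) = 1.9704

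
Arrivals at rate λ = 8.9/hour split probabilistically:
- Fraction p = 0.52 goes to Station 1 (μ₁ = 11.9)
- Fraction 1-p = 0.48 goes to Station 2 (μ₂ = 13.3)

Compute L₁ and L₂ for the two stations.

Effective rates: λ₁ = 8.9×0.52 = 4.628, λ₂ = 8.9×0.48 = 4.272
Station 1: ρ₁ = 4.628/11.9 = 0.3889, L₁ = ρ₁/(1-ρ₁) = 0.3889/(1-0.3889) = 0.6364
Station 2: ρ₂ = 4.272/13.3 = 0.3212, L₂ = ρ₂/(1-ρ₂) = 0.3212/(1-0.3212) = 0.4732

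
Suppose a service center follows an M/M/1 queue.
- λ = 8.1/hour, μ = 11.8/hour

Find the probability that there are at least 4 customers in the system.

ρ = λ/μ = 8.1/11.8 = 0.6864
P(N ≥ n) = ρⁿ
P(N ≥ 4) = 0.6864^4
P(N ≥ 4) = 0.2220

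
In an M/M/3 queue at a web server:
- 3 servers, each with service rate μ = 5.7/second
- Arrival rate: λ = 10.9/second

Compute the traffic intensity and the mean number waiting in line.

Traffic intensity: ρ = λ/(cμ) = 10.9/(3×5.7) = 0.6374
Since ρ = 0.6374 < 1, system is stable.
Offered load a = λ/μ = cρ = 10.9/5.7 = 1.9123
P₀ = [ Σₙ₌₀^2 aⁿ/n! + a^3/(3!(1-ρ)) ]⁻¹
Σ = a^0/0! + a^1/1! + a^2/2! = 1.0000 + 1.9123 + 1.8284 = 4.7407
a^3/(3!(1-ρ)) = 6.9929/(6 × 0.36257) = 3.2145
P₀ = 1/(4.7407 + 3.2145) = 0.1257
Lq = P₀·a^3·ρ / (3!(1-ρ)²) = 0.12570 × 6.9929 × 0.63743 / (6 × 0.13146) = 0.7104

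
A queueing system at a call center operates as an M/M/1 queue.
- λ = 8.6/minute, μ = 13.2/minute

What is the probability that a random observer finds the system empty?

ρ = λ/μ = 8.6/13.2 = 0.6515
P(0) = 1 - ρ = 1 - 0.6515 = 0.3485
The server is idle 34.85% of the time.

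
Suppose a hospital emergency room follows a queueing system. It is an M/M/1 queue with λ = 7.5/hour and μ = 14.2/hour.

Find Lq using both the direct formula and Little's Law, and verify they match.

Method 1 (direct): Lq = λ²/(μ(μ-λ)) = 56.25/(14.2 × 6.70) = 0.5912

Method 2 (Little's Law):
W = 1/(μ-λ) = 1/6.70 = 0.14925
Wq = W - 1/μ = 0.14925 - 0.070423 = 0.07883
Lq = λWq = 7.5 × 0.07883 = 0.5912 ✔ (matches Method 1)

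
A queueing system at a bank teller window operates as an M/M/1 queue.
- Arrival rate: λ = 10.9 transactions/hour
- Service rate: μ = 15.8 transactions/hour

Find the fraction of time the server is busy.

Server utilization: ρ = λ/μ
ρ = 10.9/15.8 = 0.6899
The server is busy 68.99% of the time.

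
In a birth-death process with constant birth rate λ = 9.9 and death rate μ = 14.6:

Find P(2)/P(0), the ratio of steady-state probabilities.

For constant rates: P(n)/P(0) = (λ/μ)^n
P(2)/P(0) = (9.9/14.6)^2 = 0.6781^2 = 0.4598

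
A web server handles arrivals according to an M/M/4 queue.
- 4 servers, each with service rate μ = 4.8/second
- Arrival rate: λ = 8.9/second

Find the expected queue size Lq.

Traffic intensity: ρ = λ/(cμ) = 8.9/(4×4.8) = 0.4635
Since ρ = 0.4635 < 1, system is stable.
Offered load a = λ/μ = cρ = 8.9/4.8 = 1.8542
P₀ = [ Σₙ₌₀^3 aⁿ/n! + a^4/(4!(1-ρ)) ]⁻¹
Σ = a^0/0! + a^1/1! + a^2/2! + a^3/3! = 1.0000 + 1.8542 + 1.7190 + 1.0624 = 5.6356
a^4/(4!(1-ρ)) = 11.8194/(24 × 0.53646) = 0.9180
P₀ = 1/(5.6356 + 0.9180) = 0.1526
Lq = P₀·a^4·ρ / (4!(1-ρ)²) = 0.1526 × 11.8194 × 0.4635 / (24 × 0.2878) = 0.1210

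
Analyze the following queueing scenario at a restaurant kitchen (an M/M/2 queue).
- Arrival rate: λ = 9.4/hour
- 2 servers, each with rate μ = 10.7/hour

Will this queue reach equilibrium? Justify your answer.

Stability requires ρ = λ/(cμ) < 1
ρ = 9.4/(2 × 10.7) = 9.4/21.40 = 0.4393
Since 0.4393 < 1, the system is STABLE.
The servers are busy 43.93% of the time.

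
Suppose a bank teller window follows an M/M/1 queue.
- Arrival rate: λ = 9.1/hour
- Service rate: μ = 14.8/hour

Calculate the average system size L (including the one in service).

ρ = λ/μ = 9.1/14.8 = 0.6149
For M/M/1: L = λ/(μ-λ)
L = 9.1/(14.8-9.1) = 9.1/5.70
L = 1.5965 transactions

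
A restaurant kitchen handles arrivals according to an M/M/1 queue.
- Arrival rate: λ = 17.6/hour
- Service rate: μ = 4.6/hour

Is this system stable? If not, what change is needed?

Stability requires ρ = λ/(cμ) < 1
ρ = 17.6/(1 × 4.6) = 17.6/4.60 = 3.8261
Since 3.8261 ≥ 1, the system is UNSTABLE.
Queue grows without bound. Need μ > λ = 17.6.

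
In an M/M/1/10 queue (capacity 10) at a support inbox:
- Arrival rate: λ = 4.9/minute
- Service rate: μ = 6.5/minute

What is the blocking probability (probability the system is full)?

ρ = λ/μ = 4.9/6.5 = 0.753846
P₀ = (1-ρ)/(1-ρ^(K+1)) = (1-0.753846)/(1-0.753846^11) = 0.2462/0.9553 = 0.2577
P_K = P₀×ρ^K = 0.2577 × 0.753846^10 = 0.2577 × 0.05927 = 0.01527
Blocking probability = 1.53%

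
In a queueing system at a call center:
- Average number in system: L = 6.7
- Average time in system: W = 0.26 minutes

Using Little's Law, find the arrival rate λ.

Little's Law: L = λW, so λ = L/W
λ = 6.7/0.26 = 25.7692 calls/minute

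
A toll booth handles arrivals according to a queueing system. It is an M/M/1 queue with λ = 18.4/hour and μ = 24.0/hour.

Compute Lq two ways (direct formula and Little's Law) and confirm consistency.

Method 1 (direct): Lq = λ²/(μ(μ-λ)) = 338.56/(24.0 × 5.60) = 2.5190

Method 2 (Little's Law):
W = 1/(μ-λ) = 1/5.60 = 0.1786
Wq = W - 1/μ = 0.1786 - 0.04167 = 0.1369
Lq = λWq = 18.4 × 0.1369 = 2.5190 ✔ (matches Method 1)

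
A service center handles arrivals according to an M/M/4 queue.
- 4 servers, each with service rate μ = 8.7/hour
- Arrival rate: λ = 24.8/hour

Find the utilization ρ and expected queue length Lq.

Traffic intensity: ρ = λ/(cμ) = 24.8/(4×8.7) = 0.7126
Since ρ = 0.7126 < 1, system is stable.
Offered load a = λ/μ = cρ = 24.8/8.7 = 2.8506
P₀ = [ Σₙ₌₀^3 aⁿ/n! + a^4/(4!(1-ρ)) ]⁻¹
Σ = a^0/0! + a^1/1! + a^2/2! + a^3/3! = 1.0000 + 2.8506 + 4.0629 + 3.8605 = 11.7740
a^4/(4!(1-ρ)) = 66.0282/(24 × 0.287356) = 9.5741
P₀ = 1/(11.7740 + 9.5741) = 0.04684
Lq = P₀·a^4·ρ / (4!(1-ρ)²) = 0.046843 × 66.0282 × 0.71264 / (24 × 0.082574) = 1.1122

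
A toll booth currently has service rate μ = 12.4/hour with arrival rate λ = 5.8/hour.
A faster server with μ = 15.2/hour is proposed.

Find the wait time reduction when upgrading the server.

System 1: ρ₁ = 5.8/12.4 = 0.4677, W₁ = 1/(12.4-5.8) = 0.15152
System 2: ρ₂ = 5.8/15.2 = 0.3816, W₂ = 1/(15.2-5.8) = 0.10638
Improvement: (W₁-W₂)/W₁ = (0.15152-0.10638)/0.15152 = 29.79%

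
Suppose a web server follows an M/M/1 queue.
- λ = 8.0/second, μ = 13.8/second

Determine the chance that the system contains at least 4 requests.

ρ = λ/μ = 8.0/13.8 = 0.5797
P(N ≥ n) = ρⁿ
P(N ≥ 4) = 0.5797^4
P(N ≥ 4) = 0.1129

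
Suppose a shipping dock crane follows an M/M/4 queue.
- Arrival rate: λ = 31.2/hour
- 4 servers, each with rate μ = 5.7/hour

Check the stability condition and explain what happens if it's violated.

Stability requires ρ = λ/(cμ) < 1
ρ = 31.2/(4 × 5.7) = 31.2/22.80 = 1.3684
Since 1.3684 ≥ 1, the system is UNSTABLE.
Need c > λ/μ = 31.2/5.7 = 5.47.
Minimum servers needed: c = 6.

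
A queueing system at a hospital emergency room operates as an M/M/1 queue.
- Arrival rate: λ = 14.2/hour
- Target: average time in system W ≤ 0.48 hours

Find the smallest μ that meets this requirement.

For M/M/1: W = 1/(μ-λ)
Need W ≤ 0.48, so 1/(μ-λ) ≤ 0.48
μ - λ ≥ 1/0.48 = 2.0833
μ ≥ 14.2 + 2.0833 = 16.2833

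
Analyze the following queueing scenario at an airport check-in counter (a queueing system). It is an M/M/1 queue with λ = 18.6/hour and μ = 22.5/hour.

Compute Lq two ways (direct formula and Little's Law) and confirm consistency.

Method 1 (direct): Lq = λ²/(μ(μ-λ)) = 345.96/(22.5 × 3.90) = 3.9426

Method 2 (Little's Law):
W = 1/(μ-λ) = 1/3.90 = 0.25641
Wq = W - 1/μ = 0.25641 - 0.044444 = 0.21197
Lq = λWq = 18.6 × 0.21197 = 3.9426 ✔ (matches Method 1)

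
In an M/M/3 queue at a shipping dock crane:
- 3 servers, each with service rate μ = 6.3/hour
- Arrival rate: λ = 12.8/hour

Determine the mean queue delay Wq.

Traffic intensity: ρ = λ/(cμ) = 12.8/(3×6.3) = 0.6772
Since ρ = 0.6772 < 1, system is stable.
Offered load a = λ/μ = cρ = 12.8/6.3 = 2.0317
P₀ = [ Σₙ₌₀^2 aⁿ/n! + a^3/(3!(1-ρ)) ]⁻¹
Σ = a^0/0! + a^1/1! + a^2/2! = 1.0000 + 2.0317 + 2.0640 = 5.0957
a^3/(3!(1-ρ)) = 8.3870/(6 × 0.32275) = 4.3310
P₀ = 1/(5.0957 + 4.3310) = 0.1061
Lq = P₀·a^3·ρ / (3!(1-ρ)²) = 0.106081 × 8.38703 × 0.677249 / (6 × 0.104168) = 0.9641
Wq = Lq/λ = 0.9641/12.8 = 0.07532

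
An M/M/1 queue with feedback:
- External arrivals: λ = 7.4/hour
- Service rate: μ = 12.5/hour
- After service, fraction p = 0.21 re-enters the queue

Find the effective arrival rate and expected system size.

Effective arrival rate: λ_eff = λ/(1-p) = 7.4/(1-0.21) = 7.4/0.79 = 9.3671
ρ = λ_eff/μ = 9.3671/12.5 = 0.74937
L = ρ/(1-ρ) = 0.74937/(1-0.74937) = 2.9899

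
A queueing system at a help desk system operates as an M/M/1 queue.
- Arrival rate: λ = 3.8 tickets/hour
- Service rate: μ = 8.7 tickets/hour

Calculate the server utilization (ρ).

Server utilization: ρ = λ/μ
ρ = 3.8/8.7 = 0.4368
The server is busy 43.68% of the time.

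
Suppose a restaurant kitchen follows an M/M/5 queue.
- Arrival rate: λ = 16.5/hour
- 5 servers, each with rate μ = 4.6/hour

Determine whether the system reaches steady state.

Stability requires ρ = λ/(cμ) < 1
ρ = 16.5/(5 × 4.6) = 16.5/23.00 = 0.7174
Since 0.7174 < 1, the system is STABLE.
The servers are busy 71.74% of the time.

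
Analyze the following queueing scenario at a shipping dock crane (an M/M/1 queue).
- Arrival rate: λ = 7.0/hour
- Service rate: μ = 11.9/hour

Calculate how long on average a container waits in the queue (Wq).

First, compute utilization: ρ = λ/μ = 7.0/11.9 = 0.5882
For M/M/1: Wq = λ/(μ(μ-λ))
Wq = 7.0/(11.9 × (11.9-7.0))
Wq = 7.0/(11.9 × 4.90)
Wq = 0.1200 hours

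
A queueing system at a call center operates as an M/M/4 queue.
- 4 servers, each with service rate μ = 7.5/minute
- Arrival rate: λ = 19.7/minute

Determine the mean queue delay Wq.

Traffic intensity: ρ = λ/(cμ) = 19.7/(4×7.5) = 0.6567
Since ρ = 0.6567 < 1, system is stable.
Offered load a = λ/μ = cρ = 19.7/7.5 = 2.6267
P₀ = [ Σₙ₌₀^3 aⁿ/n! + a^4/(4!(1-ρ)) ]⁻¹
Σ = a^0/0! + a^1/1! + a^2/2! + a^3/3! = 1.0000000 + 2.6266667 + 3.4496889 + 3.0203943 = 10.0967
a^4/(4!(1-ρ)) = 47.6014/(24 × 0.34333) = 5.7769
P₀ = 1/(10.0967 + 5.7769) = 0.06300
Lq = P₀·a^4·ρ / (4!(1-ρ)²) = 0.062998 × 47.6014 × 0.65667 / (24 × 0.11788) = 0.6961
Wq = Lq/λ = 0.69606/19.7 = 0.03533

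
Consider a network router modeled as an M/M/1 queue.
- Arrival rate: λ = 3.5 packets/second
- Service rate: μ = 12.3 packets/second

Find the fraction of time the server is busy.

Server utilization: ρ = λ/μ
ρ = 3.5/12.3 = 0.2846
The server is busy 28.46% of the time.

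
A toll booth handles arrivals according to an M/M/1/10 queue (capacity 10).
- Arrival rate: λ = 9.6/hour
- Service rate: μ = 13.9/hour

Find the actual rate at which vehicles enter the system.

ρ = λ/μ = 9.6/13.9 = 0.69065
P₀ = (1-ρ)/(1-ρ^(K+1)) = (1-0.69065)/(1-0.69065^11) = 0.30935/0.98295 = 0.3147
P_K = P₀×ρ^K = 0.31472 × 0.69065^10 = 0.31472 × 0.024693 = 0.007771
λ_eff = λ(1-P_K) = 9.6 × (1 - 0.007771) = 9.6 × 0.99223 = 9.5254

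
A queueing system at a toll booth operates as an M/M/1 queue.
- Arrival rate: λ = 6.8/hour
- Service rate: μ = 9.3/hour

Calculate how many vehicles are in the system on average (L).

ρ = λ/μ = 6.8/9.3 = 0.7312
For M/M/1: L = λ/(μ-λ)
L = 6.8/(9.3-6.8) = 6.8/2.50
L = 2.7200 vehicles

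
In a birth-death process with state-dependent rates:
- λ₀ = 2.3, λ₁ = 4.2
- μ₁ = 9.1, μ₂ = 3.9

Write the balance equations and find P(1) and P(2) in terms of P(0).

Balance equations:
State 0: λ₀P₀ = μ₁P₁ → P₁ = (λ₀/μ₁)P₀ = (2.3/9.1)P₀ = 0.2527P₀
State 1: P₂ = (λ₀λ₁)/(μ₁μ₂)P₀ = (2.3×4.2)/(9.1×3.9)P₀ = 0.2722P₀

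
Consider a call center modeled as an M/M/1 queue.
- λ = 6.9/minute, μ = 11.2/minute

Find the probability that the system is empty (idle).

ρ = λ/μ = 6.9/11.2 = 0.6161
P(0) = 1 - ρ = 1 - 0.6161 = 0.3839
The server is idle 38.39% of the time.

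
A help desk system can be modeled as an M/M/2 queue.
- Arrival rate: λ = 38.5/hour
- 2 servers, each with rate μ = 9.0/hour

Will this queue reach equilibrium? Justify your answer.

Stability requires ρ = λ/(cμ) < 1
ρ = 38.5/(2 × 9.0) = 38.5/18.00 = 2.1389
Since 2.1389 ≥ 1, the system is UNSTABLE.
Need c > λ/μ = 38.5/9.0 = 4.28.
Minimum servers needed: c = 5.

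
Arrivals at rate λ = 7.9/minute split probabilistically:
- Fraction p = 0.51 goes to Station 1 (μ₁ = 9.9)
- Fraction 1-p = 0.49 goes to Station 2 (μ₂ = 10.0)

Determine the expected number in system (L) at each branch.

Effective rates: λ₁ = 7.9×0.51 = 4.029, λ₂ = 7.9×0.49 = 3.871
Station 1: ρ₁ = 4.029/9.9 = 0.4070, L₁ = ρ₁/(1-ρ₁) = 0.4070/(1-0.4070) = 0.6863
Station 2: ρ₂ = 3.871/10.0 = 0.3871, L₂ = ρ₂/(1-ρ₂) = 0.3871/(1-0.3871) = 0.6316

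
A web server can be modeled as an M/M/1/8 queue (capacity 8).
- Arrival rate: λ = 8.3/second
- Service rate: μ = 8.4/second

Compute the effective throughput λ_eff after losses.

ρ = λ/μ = 8.3/8.4 = 0.9881
P₀ = (1-ρ)/(1-ρ^(K+1)) = (1-0.9881)/(1-0.9881^9) = 0.011900/0.10214 = 0.1165
P_K = P₀×ρ^K = 0.1165 × 0.9881^8 = 0.1165 × 0.9087 = 0.1059
λ_eff = λ(1-P_K) = 8.3 × (1 - 0.105863) = 8.3 × 0.894137 = 7.4213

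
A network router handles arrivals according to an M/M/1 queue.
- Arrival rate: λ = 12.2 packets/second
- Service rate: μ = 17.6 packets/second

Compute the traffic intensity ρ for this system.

Server utilization: ρ = λ/μ
ρ = 12.2/17.6 = 0.6932
The server is busy 69.32% of the time.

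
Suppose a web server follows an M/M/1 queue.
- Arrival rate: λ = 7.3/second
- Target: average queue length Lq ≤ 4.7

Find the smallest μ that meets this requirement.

For M/M/1: Lq = λ²/(μ(μ-λ))
Need Lq ≤ 4.7, i.e. μ(μ-λ) ≥ λ²/4.7
μ² - 7.3μ - 53.29/4.7 ≥ 0  →  μ² - 7.3μ - 11.3383 ≥ 0
Quadratic formula (positive root): μ = [λ + √(λ² + 4×11.3383)]/2
Discriminant: 53.29 + 4×11.3383 = 98.6432, √98.6432 = 9.93193
μ ≥ (7.3 + 9.93193)/2 = 8.6160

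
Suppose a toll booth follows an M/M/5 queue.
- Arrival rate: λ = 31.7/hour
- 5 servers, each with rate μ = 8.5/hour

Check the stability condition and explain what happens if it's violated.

Stability requires ρ = λ/(cμ) < 1
ρ = 31.7/(5 × 8.5) = 31.7/42.50 = 0.7459
Since 0.7459 < 1, the system is STABLE.
The servers are busy 74.59% of the time.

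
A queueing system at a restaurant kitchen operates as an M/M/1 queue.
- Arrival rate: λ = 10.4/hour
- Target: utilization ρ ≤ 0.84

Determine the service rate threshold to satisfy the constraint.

ρ = λ/μ, so μ = λ/ρ
μ ≥ 10.4/0.84 = 12.3810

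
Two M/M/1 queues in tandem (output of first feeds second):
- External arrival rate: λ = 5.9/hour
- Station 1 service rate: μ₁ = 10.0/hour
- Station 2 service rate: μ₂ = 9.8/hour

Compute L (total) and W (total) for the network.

By Jackson's theorem, each station behaves as independent M/M/1.
Station 1: ρ₁ = 5.9/10.0 = 0.5900, L₁ = ρ₁/(1-ρ₁) = λ/(μ₁-λ) = 5.9/4.10 = 1.4390
Station 2: ρ₂ = 5.9/9.8 = 0.6020, L₂ = ρ₂/(1-ρ₂) = λ/(μ₂-λ) = 5.9/3.90 = 1.5128
Total: L = L₁ + L₂ = 1.4390 + 1.5128 = 2.9518
W = L/λ = 2.9518/5.9 = 0.5003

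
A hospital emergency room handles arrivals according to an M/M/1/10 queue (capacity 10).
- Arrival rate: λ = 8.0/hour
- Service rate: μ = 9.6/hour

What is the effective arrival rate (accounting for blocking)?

ρ = λ/μ = 8.0/9.6 = 0.83333
P₀ = (1-ρ)/(1-ρ^(K+1)) = (1-0.83333)/(1-0.83333^11) = 0.1667/0.8654 = 0.1926
P_K = P₀×ρ^K = 0.1926 × 0.83333^10 = 0.1926 × 0.1615 = 0.03110
λ_eff = λ(1-P_K) = 8.0 × (1 - 0.03110) = 8.0 × 0.9689 = 7.7512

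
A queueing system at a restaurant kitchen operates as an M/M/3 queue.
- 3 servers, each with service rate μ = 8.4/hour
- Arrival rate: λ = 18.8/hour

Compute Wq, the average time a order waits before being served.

Traffic intensity: ρ = λ/(cμ) = 18.8/(3×8.4) = 0.7460
Since ρ = 0.7460 < 1, system is stable.
Offered load a = λ/μ = cρ = 18.8/8.4 = 2.2381
P₀ = [ Σₙ₌₀^2 aⁿ/n! + a^3/(3!(1-ρ)) ]⁻¹
Σ = a^0/0! + a^1/1! + a^2/2! = 1.0000 + 2.2381 + 2.5045 = 5.7426
a^3/(3!(1-ρ)) = 11.2108/(6 × 0.253968) = 7.3571
P₀ = 1/(5.7426 + 7.3571) = 0.07634
Lq = P₀·a^3·ρ / (3!(1-ρ)²) = 0.076338 × 11.2108 × 0.74603 / (6 × 0.064500) = 1.6498
Wq = Lq/λ = 1.64976/18.8 = 0.08775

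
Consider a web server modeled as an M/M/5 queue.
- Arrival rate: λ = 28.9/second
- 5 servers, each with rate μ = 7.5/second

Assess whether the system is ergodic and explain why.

Stability requires ρ = λ/(cμ) < 1
ρ = 28.9/(5 × 7.5) = 28.9/37.50 = 0.7707
Since 0.7707 < 1, the system is STABLE.
The servers are busy 77.07% of the time.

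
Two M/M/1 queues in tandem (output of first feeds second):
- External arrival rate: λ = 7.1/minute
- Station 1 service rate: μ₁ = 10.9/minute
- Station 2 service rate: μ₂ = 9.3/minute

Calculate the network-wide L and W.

By Jackson's theorem, each station behaves as independent M/M/1.
Station 1: ρ₁ = 7.1/10.9 = 0.6514, L₁ = ρ₁/(1-ρ₁) = λ/(μ₁-λ) = 7.1/3.80 = 1.8684
Station 2: ρ₂ = 7.1/9.3 = 0.7634, L₂ = ρ₂/(1-ρ₂) = λ/(μ₂-λ) = 7.1/2.20 = 3.2273
Total: L = L₁ + L₂ = 1.8684 + 3.2273 = 5.0957
W = L/λ = 5.0957/7.1 = 0.7177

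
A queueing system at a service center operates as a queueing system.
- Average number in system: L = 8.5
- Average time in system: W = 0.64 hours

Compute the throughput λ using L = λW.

Little's Law: L = λW, so λ = L/W
λ = 8.5/0.64 = 13.2812 customers/hour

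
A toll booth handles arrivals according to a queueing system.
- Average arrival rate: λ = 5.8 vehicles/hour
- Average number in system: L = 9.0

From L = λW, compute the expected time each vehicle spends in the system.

Little's Law: L = λW, so W = L/λ
W = 9.0/5.8 = 1.5517 hours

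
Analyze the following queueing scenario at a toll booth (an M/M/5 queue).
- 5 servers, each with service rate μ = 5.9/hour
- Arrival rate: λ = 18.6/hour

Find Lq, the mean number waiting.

Traffic intensity: ρ = λ/(cμ) = 18.6/(5×5.9) = 0.6305
Since ρ = 0.6305 < 1, system is stable.
Offered load a = λ/μ = cρ = 18.6/5.9 = 3.1525
P₀ = [ Σₙ₌₀^4 aⁿ/n! + a^5/(5!(1-ρ)) ]⁻¹
Σ = a^0/0! + a^1/1! + a^2/2! + a^3/3! + a^4/4! = 1.0000 + 3.1525 + 4.9693 + 5.2219 + 4.1156 = 18.4593
a^5/(5!(1-ρ)) = 311.3900/(120 × 0.369492) = 7.0229
P₀ = 1/(18.4593 + 7.0229) = 0.03924
Lq = P₀·a^5·ρ / (5!(1-ρ)²) = 0.03924 × 311.3900 × 0.6305 / (120 × 0.1365) = 0.4703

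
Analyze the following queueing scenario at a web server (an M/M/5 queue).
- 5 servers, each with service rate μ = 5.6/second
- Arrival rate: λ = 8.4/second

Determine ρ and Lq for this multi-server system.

Traffic intensity: ρ = λ/(cμ) = 8.4/(5×5.6) = 0.3000
Since ρ = 0.3000 < 1, system is stable.
Offered load a = λ/μ = cρ = 8.4/5.6 = 1.5000
P₀ = [ Σₙ₌₀^4 aⁿ/n! + a^5/(5!(1-ρ)) ]⁻¹
Σ = a^0/0! + a^1/1! + a^2/2! + a^3/3! + a^4/4! = 1.0000 + 1.5000 + 1.1250 + 0.5625 + 0.2109 = 4.3984
a^5/(5!(1-ρ)) = 7.5938/(120 × 0.7000) = 0.09040
P₀ = 1/(4.3984 + 0.09040) = 0.2228
Lq = P₀·a^5·ρ / (5!(1-ρ)²) = 0.22277 × 7.5938 × 0.30000 / (120 × 0.49000) = 0.008631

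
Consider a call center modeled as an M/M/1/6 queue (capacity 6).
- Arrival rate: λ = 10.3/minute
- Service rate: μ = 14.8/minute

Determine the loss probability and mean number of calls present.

ρ = λ/μ = 10.3/14.8 = 0.69595
P₀ = (1-ρ)/(1-ρ^(K+1)) = (1-0.69595)/(1-0.69595^7) = 0.3041/0.9209 = 0.3302
P_K = P₀×ρ^K = 0.3302 × 0.69595^6 = 0.3302 × 0.1136 = 0.03751
Blocking probability P_6 = 0.03751 (3.75%)
L = ρ[1 - (K+1)ρ^K + Kρ^(K+1)] / [(1-ρ)(1-ρ^(K+1))]
L = 0.69595 × (1 - 7×0.11362 + 6×0.079076) / ((1 - 0.69595) × (1 - 0.079076)) = 1.6879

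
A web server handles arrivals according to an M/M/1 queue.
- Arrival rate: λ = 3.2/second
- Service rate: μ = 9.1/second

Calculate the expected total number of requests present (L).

ρ = λ/μ = 3.2/9.1 = 0.3516
For M/M/1: L = λ/(μ-λ)
L = 3.2/(9.1-3.2) = 3.2/5.90
L = 0.5424 requests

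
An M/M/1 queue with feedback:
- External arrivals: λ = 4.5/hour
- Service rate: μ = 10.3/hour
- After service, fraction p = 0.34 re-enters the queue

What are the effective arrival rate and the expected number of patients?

Effective arrival rate: λ_eff = λ/(1-p) = 4.5/(1-0.34) = 4.5/0.66 = 6.8182
ρ = λ_eff/μ = 6.8182/10.3 = 0.66196
L = ρ/(1-ρ) = 0.66196/(1-0.66196) = 1.9582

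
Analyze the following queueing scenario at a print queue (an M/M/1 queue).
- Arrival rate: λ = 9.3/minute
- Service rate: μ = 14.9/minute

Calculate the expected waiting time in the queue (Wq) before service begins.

First, compute utilization: ρ = λ/μ = 9.3/14.9 = 0.6242
For M/M/1: Wq = λ/(μ(μ-λ))
Wq = 9.3/(14.9 × (14.9-9.3))
Wq = 9.3/(14.9 × 5.60)
Wq = 0.1115 minutes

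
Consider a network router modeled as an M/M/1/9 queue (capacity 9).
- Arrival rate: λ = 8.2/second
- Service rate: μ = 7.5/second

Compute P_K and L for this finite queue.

ρ = λ/μ = 8.2/7.5 = 1.093333
P₀ = (1-ρ)/(1-ρ^(K+1)) = (1-1.093333)/(1-1.093333^10) = -0.09333/-1.4408 = 0.06478
P_K = P₀×ρ^K = 0.06478 × 1.093333^9 = 0.06478 × 2.2324 = 0.1446
Blocking probability P_9 = 0.1446 (14.46%)
L = ρ[1 - (K+1)ρ^K + Kρ^(K+1)] / [(1-ρ)(1-ρ^(K+1))]
L = 1.093333 × (1 - 10×2.232400 + 9×2.440757) / ((1 - 1.093333) × (1 - 2.440757)) = 5.2265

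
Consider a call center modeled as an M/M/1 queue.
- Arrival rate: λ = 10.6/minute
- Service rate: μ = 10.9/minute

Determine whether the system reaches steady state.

Stability requires ρ = λ/(cμ) < 1
ρ = 10.6/(1 × 10.9) = 10.6/10.90 = 0.9725
Since 0.9725 < 1, the system is STABLE.
The server is busy 97.25% of the time.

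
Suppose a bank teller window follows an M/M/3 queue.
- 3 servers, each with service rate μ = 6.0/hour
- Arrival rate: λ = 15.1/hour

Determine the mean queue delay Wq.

Traffic intensity: ρ = λ/(cμ) = 15.1/(3×6.0) = 0.8389
Since ρ = 0.8389 < 1, system is stable.
Offered load a = λ/μ = cρ = 15.1/6.0 = 2.5167
P₀ = [ Σₙ₌₀^2 aⁿ/n! + a^3/(3!(1-ρ)) ]⁻¹
Σ = a^0/0! + a^1/1! + a^2/2! = 1.0000 + 2.5167 + 3.1668 = 6.6835
a^3/(3!(1-ρ)) = 15.93959/(6 × 0.1611111) = 16.4892
P₀ = 1/(6.6835 + 16.4892) = 0.04315
Lq = P₀·a^3·ρ / (3!(1-ρ)²) = 0.043154 × 15.9396 × 0.83889 / (6 × 0.025957) = 3.7051
Wq = Lq/λ = 3.7051/15.1 = 0.2454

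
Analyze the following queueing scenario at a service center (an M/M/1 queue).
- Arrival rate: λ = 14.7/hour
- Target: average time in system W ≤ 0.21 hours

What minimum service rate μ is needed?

For M/M/1: W = 1/(μ-λ)
Need W ≤ 0.21, so 1/(μ-λ) ≤ 0.21
μ - λ ≥ 1/0.21 = 4.7619
μ ≥ 14.7 + 4.7619 = 19.4619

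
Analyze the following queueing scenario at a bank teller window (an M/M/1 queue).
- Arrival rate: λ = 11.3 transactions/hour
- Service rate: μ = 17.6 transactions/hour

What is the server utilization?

Server utilization: ρ = λ/μ
ρ = 11.3/17.6 = 0.6420
The server is busy 64.20% of the time.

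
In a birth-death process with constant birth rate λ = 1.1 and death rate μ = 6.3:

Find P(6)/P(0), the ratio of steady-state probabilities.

For constant rates: P(n)/P(0) = (λ/μ)^n
P(6)/P(0) = (1.1/6.3)^6 = 0.1746^6 = 0.00002833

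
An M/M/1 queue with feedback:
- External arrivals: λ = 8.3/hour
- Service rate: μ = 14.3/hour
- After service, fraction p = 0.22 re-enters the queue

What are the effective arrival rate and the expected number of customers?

Effective arrival rate: λ_eff = λ/(1-p) = 8.3/(1-0.22) = 8.3/0.78 = 10.6410
ρ = λ_eff/μ = 10.6410/14.3 = 0.74413
L = ρ/(1-ρ) = 0.74413/(1-0.74413) = 2.9082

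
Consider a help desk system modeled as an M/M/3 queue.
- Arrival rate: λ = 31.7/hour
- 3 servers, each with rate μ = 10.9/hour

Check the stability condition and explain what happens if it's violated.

Stability requires ρ = λ/(cμ) < 1
ρ = 31.7/(3 × 10.9) = 31.7/32.70 = 0.9694
Since 0.9694 < 1, the system is STABLE.
The servers are busy 96.94% of the time.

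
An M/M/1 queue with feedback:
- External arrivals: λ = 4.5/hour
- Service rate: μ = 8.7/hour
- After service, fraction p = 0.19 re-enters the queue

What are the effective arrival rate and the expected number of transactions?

Effective arrival rate: λ_eff = λ/(1-p) = 4.5/(1-0.19) = 4.5/0.81 = 5.5556
ρ = λ_eff/μ = 5.5556/8.7 = 0.63857
L = ρ/(1-ρ) = 0.63857/(1-0.63857) = 1.7668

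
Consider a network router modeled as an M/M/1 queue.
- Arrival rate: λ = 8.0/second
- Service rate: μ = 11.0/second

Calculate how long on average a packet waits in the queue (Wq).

First, compute utilization: ρ = λ/μ = 8.0/11.0 = 0.7273
For M/M/1: Wq = λ/(μ(μ-λ))
Wq = 8.0/(11.0 × (11.0-8.0))
Wq = 8.0/(11.0 × 3.00)
Wq = 0.2424 seconds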